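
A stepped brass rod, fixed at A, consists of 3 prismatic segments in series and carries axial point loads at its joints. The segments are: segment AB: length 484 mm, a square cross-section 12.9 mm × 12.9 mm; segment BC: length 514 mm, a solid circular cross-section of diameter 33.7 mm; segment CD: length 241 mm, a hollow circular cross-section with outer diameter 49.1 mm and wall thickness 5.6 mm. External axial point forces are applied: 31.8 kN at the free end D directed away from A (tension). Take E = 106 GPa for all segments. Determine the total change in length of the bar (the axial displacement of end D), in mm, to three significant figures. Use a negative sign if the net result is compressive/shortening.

1.14 mm

Internal axial forces (sectioning from the free end, tension +): N_CD = 31.8 kN, N_BC = 31.8 kN, N_AB = 31.8 kN.
A_AB = 166.4 mm².
A_BC = 892 mm².
A_CD = 765.3 mm².
δ_AB = 31800·484/(166.4·106000) = 0.8725 mm
δ_BC = 31800·514/(892·106000) = 0.1729 mm
δ_CD = 31800·241/(765.3·106000) = 0.09447 mm
δ = Σδ_i = 1.14 mm.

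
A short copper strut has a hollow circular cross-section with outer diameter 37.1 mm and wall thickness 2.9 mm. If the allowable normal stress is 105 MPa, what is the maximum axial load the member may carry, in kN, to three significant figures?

A = 311.6 mm².
P_max = σ_allow · A = 105 · 311.6 = 32720 N = 32.72 kN.

32.7 kN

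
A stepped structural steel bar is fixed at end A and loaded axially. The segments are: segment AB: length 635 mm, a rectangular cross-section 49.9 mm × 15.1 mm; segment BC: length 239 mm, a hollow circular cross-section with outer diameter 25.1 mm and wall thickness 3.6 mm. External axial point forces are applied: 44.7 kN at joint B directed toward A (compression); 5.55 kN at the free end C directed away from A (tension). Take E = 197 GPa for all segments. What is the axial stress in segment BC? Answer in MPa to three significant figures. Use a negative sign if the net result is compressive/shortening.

Internal axial forces (sectioning from the free end, tension +): N_BC = 5.55 kN, N_AB = -39.15 kN.
A_BC = 243.2 mm².
σ_BC = N_BC/A_BC = 5550/243.2 = 22.82 MPa.

22.8 MPa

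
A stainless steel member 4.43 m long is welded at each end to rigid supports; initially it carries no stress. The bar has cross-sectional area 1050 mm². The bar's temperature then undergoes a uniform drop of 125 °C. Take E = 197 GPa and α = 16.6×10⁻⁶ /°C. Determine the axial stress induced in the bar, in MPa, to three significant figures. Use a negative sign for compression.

409 MPa

Free thermal expansion αLΔT = 16.6e-6 · 4430 · -125 = -9.192 mm.
The walls impose strain ε = −(-9.192)/4430 = 2.0750e-03; σ = Eε = 197000 · 2.0750e-03 = 408.8 MPa.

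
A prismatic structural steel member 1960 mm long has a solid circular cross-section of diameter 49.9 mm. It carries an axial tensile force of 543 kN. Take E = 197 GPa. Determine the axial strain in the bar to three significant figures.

A = 1956 mm².
σ = N/A = 277.7 MPa; ε = σ/E = 277.7/197000 = 1.409e-03.

0.00141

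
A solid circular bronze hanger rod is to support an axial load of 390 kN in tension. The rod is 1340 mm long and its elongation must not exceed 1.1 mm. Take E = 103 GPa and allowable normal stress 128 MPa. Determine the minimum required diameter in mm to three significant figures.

76.6 mm

Required area A ≥ P/σ_allow = 390000/128 = 3047 mm².
For a solid circular section, d ≥ √(4A/π) = 62.28 mm.
Elongation limit: A ≥ PL/(Eδ_allow) = 390000·1340/(103000·1.1) = 4613 mm² ⇒ d ≥ 76.63 mm.
The elongation limit governs.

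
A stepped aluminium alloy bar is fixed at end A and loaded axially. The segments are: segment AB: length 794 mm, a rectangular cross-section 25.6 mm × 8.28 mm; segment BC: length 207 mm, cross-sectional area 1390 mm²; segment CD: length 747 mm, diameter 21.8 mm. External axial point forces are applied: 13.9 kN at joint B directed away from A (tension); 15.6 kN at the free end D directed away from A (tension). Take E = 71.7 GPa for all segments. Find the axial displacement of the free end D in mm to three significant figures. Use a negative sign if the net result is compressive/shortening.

Internal axial forces (sectioning from the free end, tension +): N_CD = 15.6 kN, N_BC = 15.6 kN, N_AB = 29.5 kN.
A_AB = 212 mm².
A_CD = 373.3 mm².
δ_AB = 29500·794/(212·71700) = 1.541 mm
δ_BC = 15600·207/(1390·71700) = 0.0324 mm
δ_CD = 15600·747/(373.3·71700) = 0.4354 mm
δ = Σδ_i = 2.009 mm.

2.01 mm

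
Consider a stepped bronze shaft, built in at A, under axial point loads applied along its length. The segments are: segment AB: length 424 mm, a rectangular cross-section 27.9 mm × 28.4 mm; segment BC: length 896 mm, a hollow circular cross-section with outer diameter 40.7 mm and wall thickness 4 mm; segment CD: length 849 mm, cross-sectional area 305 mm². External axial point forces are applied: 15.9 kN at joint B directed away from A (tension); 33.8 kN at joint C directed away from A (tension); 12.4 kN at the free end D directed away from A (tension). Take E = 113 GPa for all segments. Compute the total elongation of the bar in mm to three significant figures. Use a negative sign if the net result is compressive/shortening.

1.39 mm

Internal axial forces (sectioning from the free end, tension +): N_CD = 12.4 kN, N_BC = 46.2 kN, N_AB = 62.1 kN.
A_AB = 792.4 mm².
A_BC = 461.2 mm².
δ_AB = 62100·424/(792.4·113000) = 0.2941 mm
δ_BC = 46200·896/(461.2·113000) = 0.7943 mm
δ_CD = 12400·849/(305·113000) = 0.3055 mm
δ = Σδ_i = 1.394 mm.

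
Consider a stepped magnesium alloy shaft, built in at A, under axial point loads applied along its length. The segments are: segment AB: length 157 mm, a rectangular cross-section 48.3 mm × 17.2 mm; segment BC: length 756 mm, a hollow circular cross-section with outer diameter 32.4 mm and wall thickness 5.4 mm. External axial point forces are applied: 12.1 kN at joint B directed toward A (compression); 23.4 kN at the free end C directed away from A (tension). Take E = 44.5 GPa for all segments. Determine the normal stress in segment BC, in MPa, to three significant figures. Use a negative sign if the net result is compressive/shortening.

Internal axial forces (sectioning from the free end, tension +): N_BC = 23.4 kN, N_AB = 11.3 kN.
A_BC = 458 mm².
σ_BC = N_BC/A_BC = 23400/458 = 51.09 MPa.

51.1 MPa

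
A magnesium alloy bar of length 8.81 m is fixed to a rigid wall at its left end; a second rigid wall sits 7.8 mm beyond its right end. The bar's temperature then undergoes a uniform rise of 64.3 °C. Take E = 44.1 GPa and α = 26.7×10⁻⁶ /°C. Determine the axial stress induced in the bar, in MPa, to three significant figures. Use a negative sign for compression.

Free thermal expansion αLΔT = 26.7e-6 · 8810 · 64.3 = 15.13 mm.
The walls engage after the gap closes; constrained expansion = 15.13 − 7.8 = 7.325 mm.
The walls impose strain ε = −(7.325)/8810 = -8.3145e-04; σ = Eε = 44100 · -8.3145e-04 = -36.67 MPa.

-36.7 MPa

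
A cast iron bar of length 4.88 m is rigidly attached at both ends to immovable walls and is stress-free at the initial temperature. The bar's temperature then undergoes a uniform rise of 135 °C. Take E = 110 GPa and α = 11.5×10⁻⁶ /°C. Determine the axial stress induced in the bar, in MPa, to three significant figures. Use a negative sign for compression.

-171 MPa

Free thermal expansion αLΔT = 11.5e-6 · 4880 · 135 = 7.576 mm.
The walls impose strain ε = −(7.576)/4880 = -1.5525e-03; σ = Eε = 110000 · -1.5525e-03 = -170.8 MPa.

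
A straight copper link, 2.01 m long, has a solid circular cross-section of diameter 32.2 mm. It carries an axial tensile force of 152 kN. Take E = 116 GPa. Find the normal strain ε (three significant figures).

0.00161

A = 814.3 mm².
σ = N/A = 186.7 MPa; ε = σ/E = 186.7/116000 = 1.609e-03.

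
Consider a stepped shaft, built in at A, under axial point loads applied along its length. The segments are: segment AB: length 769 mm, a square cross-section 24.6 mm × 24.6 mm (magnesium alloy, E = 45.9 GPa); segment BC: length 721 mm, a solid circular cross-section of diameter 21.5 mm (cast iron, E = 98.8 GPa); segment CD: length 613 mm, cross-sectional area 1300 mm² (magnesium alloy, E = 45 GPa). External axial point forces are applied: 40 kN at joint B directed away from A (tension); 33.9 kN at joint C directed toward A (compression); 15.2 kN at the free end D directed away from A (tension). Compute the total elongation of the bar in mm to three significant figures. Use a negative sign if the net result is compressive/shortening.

Internal axial forces (sectioning from the free end, tension +): N_CD = 15.2 kN, N_BC = -18.7 kN, N_AB = 21.3 kN.
A_AB = 605.2 mm².
A_BC = 363.1 mm².
δ_AB = 21300·769/(605.2·45900) = 0.5897 mm
δ_BC = -18700·721/(363.1·98800) = -0.3759 mm
δ_CD = 15200·613/(1300·45000) = 0.1593 mm
δ = Σδ_i = 0.3731 mm.

0.373 mm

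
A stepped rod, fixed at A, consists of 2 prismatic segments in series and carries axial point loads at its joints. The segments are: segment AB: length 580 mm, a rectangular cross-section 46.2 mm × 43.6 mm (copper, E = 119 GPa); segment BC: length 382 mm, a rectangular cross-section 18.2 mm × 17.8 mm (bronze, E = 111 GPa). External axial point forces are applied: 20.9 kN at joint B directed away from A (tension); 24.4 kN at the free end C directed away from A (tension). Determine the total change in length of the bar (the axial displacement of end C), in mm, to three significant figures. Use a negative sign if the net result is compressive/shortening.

Internal axial forces (sectioning from the free end, tension +): N_BC = 24.4 kN, N_AB = 45.3 kN.
A_AB = 2014 mm².
A_BC = 324 mm².
δ_AB = 45300·580/(2014·119000) = 0.1096 mm
δ_BC = 24400·382/(324·111000) = 0.2592 mm
δ = Σδ_i = 0.3688 mm.

0.369 mm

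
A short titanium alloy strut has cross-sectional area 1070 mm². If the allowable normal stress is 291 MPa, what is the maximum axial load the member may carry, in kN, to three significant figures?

P_max = σ_allow · A = 291 · 1070 = 311400 N = 311.4 kN.

311 kN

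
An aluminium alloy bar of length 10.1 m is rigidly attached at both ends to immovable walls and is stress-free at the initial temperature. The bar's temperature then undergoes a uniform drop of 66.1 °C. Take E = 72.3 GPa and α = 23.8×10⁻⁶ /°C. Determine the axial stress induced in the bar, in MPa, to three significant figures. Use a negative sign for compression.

114 MPa

Free thermal expansion αLΔT = 23.8e-6 · 10100 · -66.1 = -15.89 mm.
The walls impose strain ε = −(-15.89)/10100 = 1.5732e-03; σ = Eε = 72300 · 1.5732e-03 = 113.7 MPa.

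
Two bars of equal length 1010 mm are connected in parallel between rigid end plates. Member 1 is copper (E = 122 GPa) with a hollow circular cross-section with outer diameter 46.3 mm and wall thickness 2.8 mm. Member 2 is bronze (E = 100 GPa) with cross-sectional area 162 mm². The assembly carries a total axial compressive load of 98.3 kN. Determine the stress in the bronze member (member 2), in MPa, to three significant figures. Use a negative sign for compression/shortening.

-156 MPa

A_1 = 382.6 mm².
Equal strain + equilibrium ⇒ each member carries load in proportion to AE: A₁E₁ = 46680000 N, A₂E₂ = 16200000 N, ΣAE = 62880000 N.
σ₂ = P·E₂/ΣAE = -98300·100000/62880000 = -156.3 MPa.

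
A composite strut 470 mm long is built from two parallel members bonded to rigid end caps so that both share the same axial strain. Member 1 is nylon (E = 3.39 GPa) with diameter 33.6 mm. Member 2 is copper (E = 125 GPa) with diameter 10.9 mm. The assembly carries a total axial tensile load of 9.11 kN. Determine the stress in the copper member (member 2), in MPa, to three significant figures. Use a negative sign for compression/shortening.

77.6 MPa

A_1 = 886.7 mm².
A_2 = 93.31 mm².
Equal strain + equilibrium ⇒ each member carries load in proportion to AE: A₁E₁ = 3006000 N, A₂E₂ = 11660000 N, ΣAE = 14670000 N.
σ₂ = P·E₂/ΣAE = 9110·125000/14670000 = 77.62 MPa.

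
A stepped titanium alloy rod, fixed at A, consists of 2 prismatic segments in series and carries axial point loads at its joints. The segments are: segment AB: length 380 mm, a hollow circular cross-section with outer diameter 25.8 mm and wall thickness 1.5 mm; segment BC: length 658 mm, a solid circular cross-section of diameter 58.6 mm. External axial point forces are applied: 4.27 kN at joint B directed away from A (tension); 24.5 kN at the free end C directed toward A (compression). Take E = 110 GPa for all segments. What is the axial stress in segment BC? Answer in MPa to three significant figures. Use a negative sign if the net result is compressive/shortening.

Internal axial forces (sectioning from the free end, tension +): N_BC = -24.5 kN, N_AB = -20.23 kN.
A_BC = 2697 mm².
σ_BC = N_BC/A_BC = -24500/2697 = -9.084 MPa.

-9.08 MPa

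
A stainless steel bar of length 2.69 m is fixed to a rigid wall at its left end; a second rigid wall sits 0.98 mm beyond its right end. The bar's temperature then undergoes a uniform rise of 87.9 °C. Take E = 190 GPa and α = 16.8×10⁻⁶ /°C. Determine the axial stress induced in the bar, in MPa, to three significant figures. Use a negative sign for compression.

Free thermal expansion αLΔT = 16.8e-6 · 2690 · 87.9 = 3.972 mm.
The walls engage after the gap closes; constrained expansion = 3.972 − 0.98 = 2.992 mm.
The walls impose strain ε = −(2.992)/2690 = -1.1124e-03; σ = Eε = 190000 · -1.1124e-03 = -211.4 MPa.

-211 MPa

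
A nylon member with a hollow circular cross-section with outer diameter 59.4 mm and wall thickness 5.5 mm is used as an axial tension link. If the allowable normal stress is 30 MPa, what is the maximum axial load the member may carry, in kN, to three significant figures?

27.9 kN

A = 931.3 mm².
P_max = σ_allow · A = 30 · 931.3 = 27940 N = 27.94 kN.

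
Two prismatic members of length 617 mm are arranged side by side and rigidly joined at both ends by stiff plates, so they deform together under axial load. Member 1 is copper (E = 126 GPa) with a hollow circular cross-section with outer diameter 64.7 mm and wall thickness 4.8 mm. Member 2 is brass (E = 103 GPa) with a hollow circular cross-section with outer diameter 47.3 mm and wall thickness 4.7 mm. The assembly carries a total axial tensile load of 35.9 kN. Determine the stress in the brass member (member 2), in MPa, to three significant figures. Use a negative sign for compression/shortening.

20.7 MPa

A_1 = 903.3 mm².
A_2 = 629 mm².
Equal strain + equilibrium ⇒ each member carries load in proportion to AE: A₁E₁ = 113800000 N, A₂E₂ = 64790000 N, ΣAE = 178600000 N.
σ₂ = P·E₂/ΣAE = 35900·103000/178600000 = 20.7 MPa.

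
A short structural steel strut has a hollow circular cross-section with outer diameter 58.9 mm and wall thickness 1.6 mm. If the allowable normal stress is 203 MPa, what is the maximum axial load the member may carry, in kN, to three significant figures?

58.5 kN

A = 288 mm².
P_max = σ_allow · A = 203 · 288 = 58470 N = 58.47 kN.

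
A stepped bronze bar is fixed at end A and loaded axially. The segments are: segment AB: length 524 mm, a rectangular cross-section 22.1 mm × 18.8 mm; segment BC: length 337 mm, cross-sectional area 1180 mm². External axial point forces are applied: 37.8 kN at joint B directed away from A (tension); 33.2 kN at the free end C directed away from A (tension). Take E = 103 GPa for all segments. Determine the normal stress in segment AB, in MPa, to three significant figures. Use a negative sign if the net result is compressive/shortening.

Internal axial forces (sectioning from the free end, tension +): N_BC = 33.2 kN, N_AB = 71 kN.
A_AB = 415.5 mm².
σ_AB = N_AB/A_AB = 71000/415.5 = 170.9 MPa.

171 MPa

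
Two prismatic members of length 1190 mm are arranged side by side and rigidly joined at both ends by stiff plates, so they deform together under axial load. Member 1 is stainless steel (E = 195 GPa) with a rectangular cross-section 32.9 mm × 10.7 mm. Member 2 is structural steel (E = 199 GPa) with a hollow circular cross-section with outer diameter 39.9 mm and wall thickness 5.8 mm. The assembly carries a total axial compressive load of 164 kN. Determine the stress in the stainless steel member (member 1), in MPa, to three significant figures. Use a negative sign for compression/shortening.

-166 MPa

A_1 = 352 mm².
A_2 = 621.3 mm².
Equal strain + equilibrium ⇒ each member carries load in proportion to AE: A₁E₁ = 68650000 N, A₂E₂ = 123600000 N, ΣAE = 192300000 N.
σ₁ = P·E₁/ΣAE = -164000·195000/192300000 = -166.3 MPa.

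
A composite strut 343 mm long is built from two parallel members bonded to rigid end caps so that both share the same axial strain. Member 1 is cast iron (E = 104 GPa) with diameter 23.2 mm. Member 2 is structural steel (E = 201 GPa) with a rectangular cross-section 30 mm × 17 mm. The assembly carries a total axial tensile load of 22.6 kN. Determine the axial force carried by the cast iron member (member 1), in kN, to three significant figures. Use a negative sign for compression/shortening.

6.78 kN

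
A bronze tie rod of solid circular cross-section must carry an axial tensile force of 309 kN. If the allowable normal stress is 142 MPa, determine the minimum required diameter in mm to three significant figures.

Required area A ≥ P/σ_allow = 309000/142 = 2176 mm².
For a solid circular section, d ≥ √(4A/π) = 52.64 mm.

52.6 mm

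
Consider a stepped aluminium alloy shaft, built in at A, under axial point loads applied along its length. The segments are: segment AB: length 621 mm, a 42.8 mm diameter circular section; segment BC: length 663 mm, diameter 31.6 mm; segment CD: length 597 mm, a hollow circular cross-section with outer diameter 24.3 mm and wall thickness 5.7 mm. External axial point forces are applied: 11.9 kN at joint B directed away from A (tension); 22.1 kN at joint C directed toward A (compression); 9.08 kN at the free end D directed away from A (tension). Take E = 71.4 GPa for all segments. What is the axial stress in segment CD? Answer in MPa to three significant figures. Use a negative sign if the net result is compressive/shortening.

27.3 MPa

Internal axial forces (sectioning from the free end, tension +): N_CD = 9.08 kN, N_BC = -13.02 kN, N_AB = -1.12 kN.
A_CD = 333.1 mm².
σ_CD = N_CD/A_CD = 9080/333.1 = 27.26 MPa.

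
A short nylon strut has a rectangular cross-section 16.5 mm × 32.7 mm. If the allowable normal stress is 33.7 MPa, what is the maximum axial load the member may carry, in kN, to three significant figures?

A = 539.6 mm².
P_max = σ_allow · A = 33.7 · 539.6 = 18180 N = 18.18 kN.

18.2 kN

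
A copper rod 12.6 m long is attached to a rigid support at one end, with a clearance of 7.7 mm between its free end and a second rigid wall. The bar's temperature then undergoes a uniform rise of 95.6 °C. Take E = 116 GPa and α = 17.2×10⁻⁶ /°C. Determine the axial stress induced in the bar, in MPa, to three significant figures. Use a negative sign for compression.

Free thermal expansion αLΔT = 17.2e-6 · 12600 · 95.6 = 20.72 mm.
The walls engage after the gap closes; constrained expansion = 20.72 − 7.7 = 13.02 mm.
The walls impose strain ε = −(13.02)/12600 = -1.0332e-03; σ = Eε = 116000 · -1.0332e-03 = -119.9 MPa.

-120 MPa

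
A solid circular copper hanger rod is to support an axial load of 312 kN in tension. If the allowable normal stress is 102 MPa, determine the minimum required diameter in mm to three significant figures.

Required area A ≥ P/σ_allow = 312000/102 = 3059 mm².
For a solid circular section, d ≥ √(4A/π) = 62.41 mm.

62.4 mm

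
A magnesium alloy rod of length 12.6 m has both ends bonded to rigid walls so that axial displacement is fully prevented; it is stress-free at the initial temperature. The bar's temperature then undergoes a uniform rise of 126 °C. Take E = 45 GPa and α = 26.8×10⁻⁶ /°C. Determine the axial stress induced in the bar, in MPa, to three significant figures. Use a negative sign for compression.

-152 MPa

Free thermal expansion αLΔT = 26.8e-6 · 12600 · 126 = 42.55 mm.
The walls impose strain ε = −(42.55)/12600 = -3.3768e-03; σ = Eε = 45000 · -3.3768e-03 = -152 MPa.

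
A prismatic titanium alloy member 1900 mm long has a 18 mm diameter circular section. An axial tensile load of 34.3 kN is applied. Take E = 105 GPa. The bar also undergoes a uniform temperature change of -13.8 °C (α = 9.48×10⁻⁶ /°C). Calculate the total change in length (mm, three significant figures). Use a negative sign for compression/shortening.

2.19 mm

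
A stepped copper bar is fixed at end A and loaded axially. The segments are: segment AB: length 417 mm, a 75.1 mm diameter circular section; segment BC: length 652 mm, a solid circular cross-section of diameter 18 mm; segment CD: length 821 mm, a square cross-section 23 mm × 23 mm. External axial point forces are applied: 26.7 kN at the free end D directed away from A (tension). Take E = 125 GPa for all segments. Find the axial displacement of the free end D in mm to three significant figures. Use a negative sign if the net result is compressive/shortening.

Internal axial forces (sectioning from the free end, tension +): N_CD = 26.7 kN, N_BC = 26.7 kN, N_AB = 26.7 kN.
A_AB = 4430 mm².
A_BC = 254.5 mm².
A_CD = 529 mm².
δ_AB = 26700·417/(4430·125000) = 0.02011 mm
δ_BC = 26700·652/(254.5·125000) = 0.5473 mm
δ_CD = 26700·821/(529·125000) = 0.3315 mm
δ = Σδ_i = 0.8989 mm.

0.899 mm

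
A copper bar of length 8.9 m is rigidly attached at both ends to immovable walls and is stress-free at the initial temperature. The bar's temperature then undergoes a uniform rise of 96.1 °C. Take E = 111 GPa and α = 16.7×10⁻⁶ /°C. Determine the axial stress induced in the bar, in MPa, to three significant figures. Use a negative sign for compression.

-178 MPa

Free thermal expansion αLΔT = 16.7e-6 · 8900 · 96.1 = 14.28 mm.
The walls impose strain ε = −(14.28)/8900 = -1.6049e-03; σ = Eε = 111000 · -1.6049e-03 = -178.1 MPa.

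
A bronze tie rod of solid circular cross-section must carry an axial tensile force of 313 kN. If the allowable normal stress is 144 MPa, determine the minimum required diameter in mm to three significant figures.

Required area A ≥ P/σ_allow = 313000/144 = 2174 mm².
For a solid circular section, d ≥ √(4A/π) = 52.61 mm.

52.6 mm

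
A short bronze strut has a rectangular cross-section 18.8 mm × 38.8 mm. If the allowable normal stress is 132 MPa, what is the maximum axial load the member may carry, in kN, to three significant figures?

A = 729.4 mm².
P_max = σ_allow · A = 132 · 729.4 = 96290 N = 96.29 kN.

96.3 kN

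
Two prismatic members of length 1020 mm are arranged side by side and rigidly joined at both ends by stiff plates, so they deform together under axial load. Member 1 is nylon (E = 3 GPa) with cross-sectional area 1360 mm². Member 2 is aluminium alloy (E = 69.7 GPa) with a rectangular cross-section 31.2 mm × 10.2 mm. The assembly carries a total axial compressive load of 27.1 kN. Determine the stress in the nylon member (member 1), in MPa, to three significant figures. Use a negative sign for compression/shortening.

A_2 = 318.2 mm².
Equal strain + equilibrium ⇒ each member carries load in proportion to AE: A₁E₁ = 4080000 N, A₂E₂ = 22180000 N, ΣAE = 26260000 N.
σ₁ = P·E₁/ΣAE = -27100·3000/26260000 = -3.096 MPa.

-3.10 MPa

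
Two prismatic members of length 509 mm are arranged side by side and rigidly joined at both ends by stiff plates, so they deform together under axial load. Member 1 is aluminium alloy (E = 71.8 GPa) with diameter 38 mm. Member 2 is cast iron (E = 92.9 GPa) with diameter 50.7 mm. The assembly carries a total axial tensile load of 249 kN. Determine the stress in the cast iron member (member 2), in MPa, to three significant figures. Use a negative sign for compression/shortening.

A_1 = 1134 mm².
A_2 = 2019 mm².
Equal strain + equilibrium ⇒ each member carries load in proportion to AE: A₁E₁ = 81430000 N, A₂E₂ = 187600000 N, ΣAE = 269000000 N.
σ₂ = P·E₂/ΣAE = 249000·92900/269000000 = 86 MPa.

86.0 MPa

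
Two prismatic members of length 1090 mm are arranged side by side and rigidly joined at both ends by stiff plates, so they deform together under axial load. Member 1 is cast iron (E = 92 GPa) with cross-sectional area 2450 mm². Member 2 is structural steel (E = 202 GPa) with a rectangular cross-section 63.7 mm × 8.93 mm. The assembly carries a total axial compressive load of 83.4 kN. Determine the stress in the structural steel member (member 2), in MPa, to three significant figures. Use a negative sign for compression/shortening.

A_2 = 568.8 mm².
Equal strain + equilibrium ⇒ each member carries load in proportion to AE: A₁E₁ = 225400000 N, A₂E₂ = 114900000 N, ΣAE = 340300000 N.
σ₂ = P·E₂/ΣAE = -83400·202000/340300000 = -49.5 MPa.

-49.5 MPa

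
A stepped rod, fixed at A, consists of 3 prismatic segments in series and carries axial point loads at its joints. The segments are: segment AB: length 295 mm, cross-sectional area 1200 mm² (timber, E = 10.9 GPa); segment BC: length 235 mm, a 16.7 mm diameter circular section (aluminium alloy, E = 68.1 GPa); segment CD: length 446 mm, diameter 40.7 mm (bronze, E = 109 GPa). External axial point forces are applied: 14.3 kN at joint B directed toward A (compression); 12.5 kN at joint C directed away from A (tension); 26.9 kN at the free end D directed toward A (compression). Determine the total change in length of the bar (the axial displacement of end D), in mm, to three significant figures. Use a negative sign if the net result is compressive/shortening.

Internal axial forces (sectioning from the free end, tension +): N_CD = -26.9 kN, N_BC = -14.4 kN, N_AB = -28.7 kN.
A_BC = 219 mm².
A_CD = 1301 mm².
δ_AB = -28700·295/(1200·10900) = -0.6473 mm
δ_BC = -14400·235/(219·68100) = -0.2269 mm
δ_CD = -26900·446/(1301·109000) = -0.0846 mm
δ = Σδ_i = -0.9587 mm.

-0.959 mm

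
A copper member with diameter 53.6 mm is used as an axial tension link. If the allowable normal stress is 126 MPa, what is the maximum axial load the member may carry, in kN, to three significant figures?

284 kN

A = 2256 mm².
P_max = σ_allow · A = 126 · 2256 = 284300 N = 284.3 kN.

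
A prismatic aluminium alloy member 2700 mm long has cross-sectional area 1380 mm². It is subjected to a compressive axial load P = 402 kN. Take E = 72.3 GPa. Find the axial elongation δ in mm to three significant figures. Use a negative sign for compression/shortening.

-10.9 mm

δ_mech = NL/(AE) = -402000·2700/(1380·72300) = -10.88 mm.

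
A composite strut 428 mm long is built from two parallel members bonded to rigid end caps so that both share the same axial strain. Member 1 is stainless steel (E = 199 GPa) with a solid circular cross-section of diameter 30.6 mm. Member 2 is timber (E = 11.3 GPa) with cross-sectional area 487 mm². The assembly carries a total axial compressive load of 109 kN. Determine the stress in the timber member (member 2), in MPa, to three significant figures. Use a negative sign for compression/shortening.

A_1 = 735.4 mm².
Equal strain + equilibrium ⇒ each member carries load in proportion to AE: A₁E₁ = 146300000 N, A₂E₂ = 5503000 N, ΣAE = 151900000 N.
σ₂ = P·E₂/ΣAE = -109000·11300/151900000 = -8.111 MPa.

-8.11 MPa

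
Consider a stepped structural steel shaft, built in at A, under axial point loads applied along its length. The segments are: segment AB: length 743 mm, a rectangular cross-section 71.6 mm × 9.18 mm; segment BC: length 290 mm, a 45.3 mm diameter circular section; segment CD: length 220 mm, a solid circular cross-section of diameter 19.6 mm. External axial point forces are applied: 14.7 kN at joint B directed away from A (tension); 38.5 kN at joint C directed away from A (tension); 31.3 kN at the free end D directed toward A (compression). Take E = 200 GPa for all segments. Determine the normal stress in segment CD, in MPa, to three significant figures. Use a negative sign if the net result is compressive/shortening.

-104 MPa

Internal axial forces (sectioning from the free end, tension +): N_CD = -31.3 kN, N_BC = 7.2 kN, N_AB = 21.9 kN.
A_CD = 301.7 mm².
σ_CD = N_CD/A_CD = -31300/301.7 = -103.7 MPa.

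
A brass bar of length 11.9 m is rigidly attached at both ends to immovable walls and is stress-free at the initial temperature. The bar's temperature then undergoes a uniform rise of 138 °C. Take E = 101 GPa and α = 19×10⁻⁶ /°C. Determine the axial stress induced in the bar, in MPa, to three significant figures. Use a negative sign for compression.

Free thermal expansion αLΔT = 19e-6 · 11900 · 138 = 31.2 mm.
The walls impose strain ε = −(31.2)/11900 = -2.6220e-03; σ = Eε = 101000 · -2.6220e-03 = -264.8 MPa.

-265 MPa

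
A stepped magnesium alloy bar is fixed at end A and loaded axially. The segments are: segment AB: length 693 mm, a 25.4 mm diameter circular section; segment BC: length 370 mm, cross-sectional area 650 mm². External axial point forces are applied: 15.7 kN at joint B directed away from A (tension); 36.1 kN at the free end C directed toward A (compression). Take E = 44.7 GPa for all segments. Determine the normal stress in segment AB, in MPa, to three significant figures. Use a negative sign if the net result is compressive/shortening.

-40.3 MPa

Internal axial forces (sectioning from the free end, tension +): N_BC = -36.1 kN, N_AB = -20.4 kN.
A_AB = 506.7 mm².
σ_AB = N_AB/A_AB = -20400/506.7 = -40.26 MPa.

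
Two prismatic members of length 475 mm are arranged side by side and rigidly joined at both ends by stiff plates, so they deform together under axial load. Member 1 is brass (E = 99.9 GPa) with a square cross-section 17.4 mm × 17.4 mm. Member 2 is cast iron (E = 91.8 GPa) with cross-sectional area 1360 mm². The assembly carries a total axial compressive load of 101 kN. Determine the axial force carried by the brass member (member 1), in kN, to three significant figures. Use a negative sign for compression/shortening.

-19.7 kN

A_1 = 302.8 mm².
Equal strain + equilibrium ⇒ each member carries load in proportion to AE: A₁E₁ = 30250000 N, A₂E₂ = 124800000 N, ΣAE = 155100000 N.
F₁ = P·A₁E₁/ΣAE = -101000·30250000/155100000 = -19700 N.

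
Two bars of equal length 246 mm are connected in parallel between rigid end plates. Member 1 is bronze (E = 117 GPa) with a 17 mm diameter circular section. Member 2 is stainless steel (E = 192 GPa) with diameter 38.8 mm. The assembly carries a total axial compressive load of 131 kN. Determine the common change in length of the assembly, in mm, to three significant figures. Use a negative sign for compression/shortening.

-0.127 mm

A_1 = 227 mm².
A_2 = 1182 mm².
Equal strain + equilibrium ⇒ each member carries load in proportion to AE: A₁E₁ = 26560000 N, A₂E₂ = 227000000 N, ΣAE = 253600000 N.
δ = PL/ΣAE = -131000·246/253600000 = -0.1271 mm.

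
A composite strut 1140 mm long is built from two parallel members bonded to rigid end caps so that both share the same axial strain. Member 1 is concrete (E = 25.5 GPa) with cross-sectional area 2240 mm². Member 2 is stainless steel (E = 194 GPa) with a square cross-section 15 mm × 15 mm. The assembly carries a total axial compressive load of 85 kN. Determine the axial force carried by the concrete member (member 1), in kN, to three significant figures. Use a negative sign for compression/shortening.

-48.2 kN

A_2 = 225 mm².
Equal strain + equilibrium ⇒ each member carries load in proportion to AE: A₁E₁ = 57120000 N, A₂E₂ = 43650000 N, ΣAE = 100800000 N.
F₁ = P·A₁E₁/ΣAE = -85000·57120000/100800000 = -48180 N.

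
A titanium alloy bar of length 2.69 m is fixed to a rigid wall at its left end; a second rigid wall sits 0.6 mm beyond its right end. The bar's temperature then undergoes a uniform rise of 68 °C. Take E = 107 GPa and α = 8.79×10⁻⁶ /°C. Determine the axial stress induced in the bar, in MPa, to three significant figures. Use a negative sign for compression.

-40.1 MPa

Free thermal expansion αLΔT = 8.79e-6 · 2690 · 68 = 1.608 mm.
The walls engage after the gap closes; constrained expansion = 1.608 − 0.6 = 1.008 mm.
The walls impose strain ε = −(1.008)/2690 = -3.7467e-04; σ = Eε = 107000 · -3.7467e-04 = -40.09 MPa.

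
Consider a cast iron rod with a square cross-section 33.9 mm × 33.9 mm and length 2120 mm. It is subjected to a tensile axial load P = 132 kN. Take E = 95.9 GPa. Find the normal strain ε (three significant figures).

0.00120

A = 1149 mm².
σ = N/A = 114.9 MPa; ε = σ/E = 114.9/95900 = 1.198e-03.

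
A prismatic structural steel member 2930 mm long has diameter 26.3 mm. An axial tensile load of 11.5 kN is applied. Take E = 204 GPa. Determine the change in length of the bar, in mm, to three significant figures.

0.304 mm

A = 543.3 mm².
δ_mech = NL/(AE) = 11500·2930/(543.3·204000) = 0.304 mm.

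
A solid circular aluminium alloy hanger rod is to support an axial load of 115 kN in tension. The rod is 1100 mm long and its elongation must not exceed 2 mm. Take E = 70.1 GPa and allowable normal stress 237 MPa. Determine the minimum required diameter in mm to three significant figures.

33.9 mm

Required area A ≥ P/σ_allow = 115000/237 = 485.2 mm².
For a solid circular section, d ≥ √(4A/π) = 24.86 mm.
Elongation limit: A ≥ PL/(Eδ_allow) = 115000·1100/(70100·2) = 902.3 mm² ⇒ d ≥ 33.89 mm.
The elongation limit governs.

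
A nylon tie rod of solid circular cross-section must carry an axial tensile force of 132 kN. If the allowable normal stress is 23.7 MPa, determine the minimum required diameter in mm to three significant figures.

Required area A ≥ P/σ_allow = 132000/23.7 = 5570 mm².
For a solid circular section, d ≥ √(4A/π) = 84.21 mm.

84.2 mm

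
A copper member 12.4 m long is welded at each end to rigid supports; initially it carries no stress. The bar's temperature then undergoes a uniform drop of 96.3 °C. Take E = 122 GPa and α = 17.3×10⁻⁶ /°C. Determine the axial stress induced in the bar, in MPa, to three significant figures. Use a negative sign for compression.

203 MPa

Free thermal expansion αLΔT = 17.3e-6 · 12400 · -96.3 = -20.66 mm.
The walls impose strain ε = −(-20.66)/12400 = 1.6660e-03; σ = Eε = 122000 · 1.6660e-03 = 203.3 MPa.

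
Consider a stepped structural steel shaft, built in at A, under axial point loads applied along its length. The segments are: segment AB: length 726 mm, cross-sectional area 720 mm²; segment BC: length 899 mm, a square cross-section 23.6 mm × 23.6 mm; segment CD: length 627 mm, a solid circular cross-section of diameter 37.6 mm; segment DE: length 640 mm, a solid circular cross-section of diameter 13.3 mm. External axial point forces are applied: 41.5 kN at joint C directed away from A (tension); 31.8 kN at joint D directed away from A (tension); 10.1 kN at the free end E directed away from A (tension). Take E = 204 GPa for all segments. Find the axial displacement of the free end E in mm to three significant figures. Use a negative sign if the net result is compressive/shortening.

1.42 mm

Internal axial forces (sectioning from the free end, tension +): N_DE = 10.1 kN, N_CD = 41.9 kN, N_BC = 83.4 kN, N_AB = 83.4 kN.
A_BC = 557 mm².
A_CD = 1110 mm².
A_DE = 138.9 mm².
δ_AB = 83400·726/(720·204000) = 0.4122 mm
δ_BC = 83400·899/(557·204000) = 0.6599 mm
δ_CD = 41900·627/(1110·204000) = 0.116 mm
δ_DE = 10100·640/(138.9·204000) = 0.2281 mm
δ = Σδ_i = 1.416 mm.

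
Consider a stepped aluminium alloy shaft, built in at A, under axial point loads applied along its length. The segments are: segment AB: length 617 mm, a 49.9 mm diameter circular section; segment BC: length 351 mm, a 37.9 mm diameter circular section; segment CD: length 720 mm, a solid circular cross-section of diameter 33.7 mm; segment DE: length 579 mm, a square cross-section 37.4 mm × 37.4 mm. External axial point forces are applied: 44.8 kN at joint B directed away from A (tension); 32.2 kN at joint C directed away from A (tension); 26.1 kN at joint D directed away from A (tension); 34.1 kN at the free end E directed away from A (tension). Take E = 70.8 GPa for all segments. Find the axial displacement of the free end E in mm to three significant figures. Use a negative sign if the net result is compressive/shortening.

1.90 mm

Internal axial forces (sectioning from the free end, tension +): N_DE = 34.1 kN, N_CD = 60.2 kN, N_BC = 92.4 kN, N_AB = 137.2 kN.
A_AB = 1956 mm².
A_BC = 1128 mm².
A_CD = 892 mm².
A_DE = 1399 mm².
δ_AB = 137200·617/(1956·70800) = 0.6114 mm
δ_BC = 92400·351/(1128·70800) = 0.406 mm
δ_CD = 60200·720/(892·70800) = 0.6864 mm
δ_DE = 34100·579/(1399·70800) = 0.1994 mm
δ = Σδ_i = 1.903 mm.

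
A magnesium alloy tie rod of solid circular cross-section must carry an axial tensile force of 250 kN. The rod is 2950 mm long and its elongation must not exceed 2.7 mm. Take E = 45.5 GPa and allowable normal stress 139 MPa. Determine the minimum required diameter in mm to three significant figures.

Required area A ≥ P/σ_allow = 250000/139 = 1799 mm².
For a solid circular section, d ≥ √(4A/π) = 47.85 mm.
Elongation limit: A ≥ PL/(Eδ_allow) = 250000·2950/(45500·2.7) = 6003 mm² ⇒ d ≥ 87.43 mm.
The elongation limit governs.

87.4 mm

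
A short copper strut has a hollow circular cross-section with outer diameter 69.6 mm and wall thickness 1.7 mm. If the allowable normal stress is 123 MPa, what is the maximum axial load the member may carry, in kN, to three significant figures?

A = 362.6 mm².
P_max = σ_allow · A = 123 · 362.6 = 44600 N = 44.6 kN.

44.6 kN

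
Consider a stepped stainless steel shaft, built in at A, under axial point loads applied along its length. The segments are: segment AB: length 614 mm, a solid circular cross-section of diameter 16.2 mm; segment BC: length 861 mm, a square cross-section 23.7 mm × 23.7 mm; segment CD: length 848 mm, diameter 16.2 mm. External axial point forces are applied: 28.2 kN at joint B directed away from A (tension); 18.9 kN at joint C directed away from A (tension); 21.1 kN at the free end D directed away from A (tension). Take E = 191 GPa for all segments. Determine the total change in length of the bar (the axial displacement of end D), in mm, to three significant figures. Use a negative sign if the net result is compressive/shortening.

Internal axial forces (sectioning from the free end, tension +): N_CD = 21.1 kN, N_BC = 40 kN, N_AB = 68.2 kN.
A_AB = 206.1 mm².
A_BC = 561.7 mm².
A_CD = 206.1 mm².
δ_AB = 68200·614/(206.1·191000) = 1.064 mm
δ_BC = 40000·861/(561.7·191000) = 0.321 mm
δ_CD = 21100·848/(206.1·191000) = 0.4545 mm
δ = Σδ_i = 1.839 mm.

1.84 mm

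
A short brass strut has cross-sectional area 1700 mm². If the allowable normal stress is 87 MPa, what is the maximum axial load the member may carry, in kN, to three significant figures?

P_max = σ_allow · A = 87 · 1700 = 147900 N = 147.9 kN.

148 kN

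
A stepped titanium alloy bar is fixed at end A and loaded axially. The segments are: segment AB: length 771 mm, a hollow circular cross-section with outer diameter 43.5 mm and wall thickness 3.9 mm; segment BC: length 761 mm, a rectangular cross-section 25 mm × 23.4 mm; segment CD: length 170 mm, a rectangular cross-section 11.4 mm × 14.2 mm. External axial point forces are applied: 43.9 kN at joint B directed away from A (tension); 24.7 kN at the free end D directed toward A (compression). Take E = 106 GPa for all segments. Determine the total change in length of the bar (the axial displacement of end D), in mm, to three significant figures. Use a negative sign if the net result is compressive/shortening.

Internal axial forces (sectioning from the free end, tension +): N_CD = -24.7 kN, N_BC = -24.7 kN, N_AB = 19.2 kN.
A_AB = 485.2 mm².
A_BC = 585 mm².
A_CD = 161.9 mm².
δ_AB = 19200·771/(485.2·106000) = 0.2878 mm
δ_BC = -24700·761/(585·106000) = -0.3031 mm
δ_CD = -24700·170/(161.9·106000) = -0.2447 mm
δ = Σδ_i = -0.26 mm.

-0.260 mm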